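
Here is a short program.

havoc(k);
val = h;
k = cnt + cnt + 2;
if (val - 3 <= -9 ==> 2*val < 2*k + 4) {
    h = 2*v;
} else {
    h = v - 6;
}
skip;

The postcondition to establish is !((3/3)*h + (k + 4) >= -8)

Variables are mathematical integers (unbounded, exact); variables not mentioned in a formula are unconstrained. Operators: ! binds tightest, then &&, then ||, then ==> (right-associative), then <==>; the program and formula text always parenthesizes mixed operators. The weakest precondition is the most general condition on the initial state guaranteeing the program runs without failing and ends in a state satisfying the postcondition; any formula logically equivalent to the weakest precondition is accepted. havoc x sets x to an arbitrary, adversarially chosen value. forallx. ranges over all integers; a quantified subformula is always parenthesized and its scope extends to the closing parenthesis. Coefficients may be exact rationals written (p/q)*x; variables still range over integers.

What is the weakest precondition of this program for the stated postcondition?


Working backward. After the program, the postcondition !((3/3)*h + (k + 4) >= -8) must hold; in canonical form it is !(h + k >= -12).
Before skip: !(h + k >= -12)
Then branch requires !(k + 2*v >= -12); else branch requires !(k + v >= -6).
Before the if: ((val <= -6 ==> 2*val < 2*k + 4) ==> (!(k + 2*v >= -12))) && ((!(val <= -6 ==> 2*val < 2*k + 4)) ==> (!(k + v >= -6)))
Before k := cnt + cnt + 2: ((val <= -6 ==> 2*val < 4*cnt + 8) ==> (!(2*cnt + 2*v >= -14))) && ((!(val <= -6 ==> 2*val < 4*cnt + 8)) ==> (!(2*cnt + v >= -8)))
Before val := h: ((h <= -6 ==> 2*h < 4*cnt + 8) ==> (!(2*cnt + 2*v >= -14))) && ((!(h <= -6 ==> 2*h < 4*cnt + 8)) ==> (!(2*cnt + v >= -8)))
Before havoc k: ((h <= -6 ==> 2*h < 4*cnt + 8) ==> (!(2*cnt + 2*v >= -14))) && ((!(h <= -6 ==> 2*h < 4*cnt + 8)) ==> (!(2*cnt + v >= -8)))
Answer: WP = ((h <= -6 ==> 2*h < 4*cnt + 8) ==> (!(2*cnt + 2*v >= -14))) && ((!(h <= -6 ==> 2*h < 4*cnt + 8)) ==> (!(2*cnt + v >= -8)))


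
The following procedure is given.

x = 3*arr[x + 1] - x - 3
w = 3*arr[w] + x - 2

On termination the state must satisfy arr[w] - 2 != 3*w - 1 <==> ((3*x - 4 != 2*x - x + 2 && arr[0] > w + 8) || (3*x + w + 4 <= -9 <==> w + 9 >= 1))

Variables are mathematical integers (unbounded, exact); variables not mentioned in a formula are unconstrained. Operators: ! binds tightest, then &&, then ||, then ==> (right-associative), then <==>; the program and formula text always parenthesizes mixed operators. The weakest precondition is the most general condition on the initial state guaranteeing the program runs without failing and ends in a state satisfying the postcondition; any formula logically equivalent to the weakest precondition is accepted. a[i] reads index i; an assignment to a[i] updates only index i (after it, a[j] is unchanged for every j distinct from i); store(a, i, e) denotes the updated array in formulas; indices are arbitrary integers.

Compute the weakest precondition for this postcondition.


Working backward. After the program, the postcondition arr[w] - 2 != 3*w - 1 <==> ((3*x - 4 != 2*x - x + 2 && arr[0] > w + 8) || (3*x + w + 4 <= -9 <==> w + 9 >= 1)) must hold; in canonical form it is arr[w] != 3*w + 1 <==> ((2*x != 6 && arr[0] > w + 8) || (w + 3*x <= -13 <==> w >= -8)).
Before w := 3*arr[w] + x - 2: arr[3*arr[w] + x - 2] != 9*arr[w] + 3*x - 5 <==> ((2*x != 6 && arr[0] > 3*arr[w] + x + 6) || (3*arr[w] + 4*x <= -11 <==> 3*arr[w] + x >= -6))
Before x := 3*arr[x + 1] - x - 3: arr[3*arr[x + 1] + 3*arr[w] - x - 5] + 3*x != 9*arr[x + 1] + 9*arr[w] - 14 <==> ((6*arr[x + 1] != 2*x + 12 && arr[0] + x > 3*arr[x + 1] + 3*arr[w] + 3) || (12*arr[x + 1] + 3*arr[w] <= 4*x + 1 <==> 3*arr[x + 1] + 3*arr[w] >= x - 3))
Answer: WP = arr[3*arr[x + 1] + 3*arr[w] - x - 5] + 3*x != 9*arr[x + 1] + 9*arr[w] - 14 <==> ((6*arr[x + 1] != 2*x + 12 && arr[0] + x > 3*arr[x + 1] + 3*arr[w] + 3) || (12*arr[x + 1] + 3*arr[w] <= 4*x + 1 <==> 3*arr[x + 1] + 3*arr[w] >= x - 3))


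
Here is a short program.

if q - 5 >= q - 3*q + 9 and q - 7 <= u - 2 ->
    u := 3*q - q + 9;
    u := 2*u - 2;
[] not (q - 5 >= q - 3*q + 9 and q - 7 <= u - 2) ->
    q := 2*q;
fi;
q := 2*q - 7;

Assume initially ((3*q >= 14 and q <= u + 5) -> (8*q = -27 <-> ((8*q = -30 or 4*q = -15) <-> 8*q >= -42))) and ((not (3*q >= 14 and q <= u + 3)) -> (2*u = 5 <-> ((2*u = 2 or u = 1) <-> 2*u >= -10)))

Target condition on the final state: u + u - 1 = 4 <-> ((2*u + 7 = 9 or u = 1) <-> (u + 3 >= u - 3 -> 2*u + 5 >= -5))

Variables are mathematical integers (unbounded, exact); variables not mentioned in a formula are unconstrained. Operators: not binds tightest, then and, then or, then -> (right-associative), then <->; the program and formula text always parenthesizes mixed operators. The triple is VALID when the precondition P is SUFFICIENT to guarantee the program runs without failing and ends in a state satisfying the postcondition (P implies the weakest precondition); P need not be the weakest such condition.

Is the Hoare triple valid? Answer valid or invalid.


Working backward. After the program, the postcondition u + u - 1 = 4 <-> ((2*u + 7 = 9 or u = 1) <-> (u + 3 >= u - 3 -> 2*u + 5 >= -5)) must hold; in canonical form it is 2*u = 5 <-> ((2*u = 2 or u = 1) <-> 2*u >= -10).
Before q := 2*q - 7: 2*u = 5 <-> ((2*u = 2 or u = 1) <-> 2*u >= -10)
Then branch requires 8*q = -27 <-> ((8*q = -30 or 4*q = -15) <-> 8*q >= -42); else branch requires 2*u = 5 <-> ((2*u = 2 or u = 1) <-> 2*u >= -10).
Before the if: ((3*q >= 14 and q <= u + 5) -> (8*q = -27 <-> ((8*q = -30 or 4*q = -15) <-> 8*q >= -42))) and ((not (3*q >= 14 and q <= u + 5)) -> (2*u = 5 <-> ((2*u = 2 or u = 1) <-> 2*u >= -10)))
The weakest precondition is ((3*q >= 14 and q <= u + 5) -> (8*q = -27 <-> ((8*q = -30 or 4*q = -15) <-> 8*q >= -42))) and ((not (3*q >= 14 and q <= u + 5)) -> (2*u = 5 <-> ((2*u = 2 or u = 1) <-> 2*u >= -10))).
Check whether ((3*q >= 14 and q <= u + 5) -> (8*q = -27 <-> ((8*q = -30 or 4*q = -15) <-> 8*q >= -42))) and ((not (3*q >= 14 and q <= u + 3)) -> (2*u = 5 <-> ((2*u = 2 or u = 1) <-> 2*u >= -10))) implies it.
Every state satisfying the precondition satisfies the weakest precondition: the implication holds.
Answer: valid


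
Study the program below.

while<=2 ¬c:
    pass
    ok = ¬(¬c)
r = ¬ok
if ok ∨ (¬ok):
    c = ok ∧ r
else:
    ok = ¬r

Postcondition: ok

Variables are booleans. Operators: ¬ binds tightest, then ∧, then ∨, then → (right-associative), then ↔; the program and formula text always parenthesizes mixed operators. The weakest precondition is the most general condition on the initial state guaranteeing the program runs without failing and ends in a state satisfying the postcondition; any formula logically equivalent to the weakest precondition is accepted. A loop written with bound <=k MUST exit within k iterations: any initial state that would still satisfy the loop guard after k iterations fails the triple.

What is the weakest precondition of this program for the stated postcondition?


Working backward. After the program, ok must hold.
Then branch requires ok; else branch requires ¬r.
Before the if: ok
Before r := ¬ok: ok
Before the loop (bound <=2), unroll the exhaustion recursion (WP_0 = exit-now case; WP_j = one more guarded iteration, up to j = 2):
  WP_0: c ∧ ok
  WP_1: ((¬c) → c) ∧ (c → ok)
  WP_2: ((¬c) → ((¬c) → c)) ∧ (c → ok)
So before the loop: ((¬c) → ((¬c) → c)) ∧ (c → ok)
Answer: WP = ((¬c) → ((¬c) → c)) ∧ (c → ok)


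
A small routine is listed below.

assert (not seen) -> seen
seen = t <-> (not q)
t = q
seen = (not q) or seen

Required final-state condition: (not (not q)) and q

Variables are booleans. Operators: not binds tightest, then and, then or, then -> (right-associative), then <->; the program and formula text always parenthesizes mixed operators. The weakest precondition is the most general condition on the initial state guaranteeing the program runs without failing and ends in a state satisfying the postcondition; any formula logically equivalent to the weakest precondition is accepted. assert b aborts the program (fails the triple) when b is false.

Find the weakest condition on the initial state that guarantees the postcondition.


Working backward. After the program, the postcondition (not (not q)) and q must hold; in canonical form it is q.
Before seen := (not q) or seen: q
Before t := q: q
Before seen := t <-> (not q): q
Before assert (not seen) -> seen: ((not seen) -> seen) and q
Answer: WP = ((not seen) -> seen) and q


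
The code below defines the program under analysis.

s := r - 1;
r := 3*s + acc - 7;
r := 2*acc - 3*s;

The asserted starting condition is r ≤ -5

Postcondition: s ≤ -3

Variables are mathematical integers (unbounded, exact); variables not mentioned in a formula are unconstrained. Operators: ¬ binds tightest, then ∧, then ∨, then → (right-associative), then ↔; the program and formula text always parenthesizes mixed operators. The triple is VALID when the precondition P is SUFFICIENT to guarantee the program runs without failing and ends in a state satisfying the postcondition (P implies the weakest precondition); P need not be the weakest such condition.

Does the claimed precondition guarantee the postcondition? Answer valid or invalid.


Working backward. After the program, s ≤ -3 must hold.
Before r := 2*acc - 3*s: s ≤ -3
Before r := 3*s + acc - 7: s ≤ -3
Before s := r - 1: r ≤ -2
The weakest precondition is r ≤ -2.
Check whether r ≤ -5 implies it.
Every state satisfying the precondition satisfies the weakest precondition: the implication holds.
Answer: valid


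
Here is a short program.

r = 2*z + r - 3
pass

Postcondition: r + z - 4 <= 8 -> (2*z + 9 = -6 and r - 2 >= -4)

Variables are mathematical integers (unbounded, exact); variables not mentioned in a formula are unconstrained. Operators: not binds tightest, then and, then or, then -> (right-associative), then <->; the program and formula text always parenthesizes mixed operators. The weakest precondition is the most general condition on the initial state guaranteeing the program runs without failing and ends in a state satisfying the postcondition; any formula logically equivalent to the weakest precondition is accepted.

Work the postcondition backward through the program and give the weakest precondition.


Working backward. After the program, the postcondition r + z - 4 <= 8 -> (2*z + 9 = -6 and r - 2 >= -4) must hold; in canonical form it is r + z <= 12 -> (2*z = -15 and r >= -2).
Before skip: r + z <= 12 -> (2*z = -15 and r >= -2)
Before r := 2*z + r - 3: r + 3*z <= 15 -> (2*z = -15 and r + 2*z >= 1)
Answer: WP = r + 3*z <= 15 -> (2*z = -15 and r + 2*z >= 1)


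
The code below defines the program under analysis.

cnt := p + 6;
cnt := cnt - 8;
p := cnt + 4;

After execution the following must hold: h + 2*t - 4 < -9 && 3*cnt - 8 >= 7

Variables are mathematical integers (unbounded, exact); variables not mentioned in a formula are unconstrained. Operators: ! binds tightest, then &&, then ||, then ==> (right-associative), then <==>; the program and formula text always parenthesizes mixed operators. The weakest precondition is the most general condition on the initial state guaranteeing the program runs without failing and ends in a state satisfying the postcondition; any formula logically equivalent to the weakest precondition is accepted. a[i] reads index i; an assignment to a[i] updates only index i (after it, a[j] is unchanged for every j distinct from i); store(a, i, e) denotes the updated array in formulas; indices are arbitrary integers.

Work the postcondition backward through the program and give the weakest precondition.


Working backward. After the program, the postcondition h + 2*t - 4 < -9 && 3*cnt - 8 >= 7 must hold; in canonical form it is h + 2*t < -5 && 3*cnt >= 15.
Before p := cnt + 4: h + 2*t < -5 && 3*cnt >= 15
Before cnt := cnt - 8: h + 2*t < -5 && 3*cnt >= 39
Before cnt := p + 6: h + 2*t < -5 && 3*p >= 21
Answer: WP = h + 2*t < -5 && 3*p >= 21


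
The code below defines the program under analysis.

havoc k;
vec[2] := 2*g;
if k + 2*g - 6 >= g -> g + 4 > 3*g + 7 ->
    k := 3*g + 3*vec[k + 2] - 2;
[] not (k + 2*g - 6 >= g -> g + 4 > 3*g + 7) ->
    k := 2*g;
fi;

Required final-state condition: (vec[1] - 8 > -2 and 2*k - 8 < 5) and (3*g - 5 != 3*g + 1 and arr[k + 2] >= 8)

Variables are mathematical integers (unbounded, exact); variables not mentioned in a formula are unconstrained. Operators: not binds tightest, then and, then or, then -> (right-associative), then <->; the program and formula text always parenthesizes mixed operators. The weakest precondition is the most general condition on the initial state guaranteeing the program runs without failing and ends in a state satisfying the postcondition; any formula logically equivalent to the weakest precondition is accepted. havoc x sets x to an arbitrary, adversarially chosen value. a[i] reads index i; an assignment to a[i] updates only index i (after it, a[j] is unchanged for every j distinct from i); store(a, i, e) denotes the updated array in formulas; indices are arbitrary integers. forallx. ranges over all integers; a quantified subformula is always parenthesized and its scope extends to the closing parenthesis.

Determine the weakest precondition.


Working backward. After the program, the postcondition (vec[1] - 8 > -2 and 2*k - 8 < 5) and (3*g - 5 != 3*g + 1 and arr[k + 2] >= 8) must hold; in canonical form it is vec[1] > 6 and 2*k < 13 and arr[k + 2] >= 8.
Then branch requires vec[1] > 6 and 6*vec[k + 2] + 6*g < 17 and arr[3*vec[k + 2] + 3*g] >= 8; else branch requires vec[1] > 6 and 4*g < 13 and arr[2*g + 2] >= 8.
Before the if: ((g + k >= 6 -> 2*g < -3) -> (vec[1] > 6 and 6*vec[k + 2] + 6*g < 17 and arr[3*vec[k + 2] + 3*g] >= 8)) and ((not (g + k >= 6 -> 2*g < -3)) -> (vec[1] > 6 and 4*g < 13 and arr[2*g + 2] >= 8))
Before vec[2] := 2*g: ((g + k >= 6 -> 2*g < -3) -> (vec[1] > 6 and 6*store(vec, 2, 2*g)[k + 2] + 6*g < 17 and arr[3*store(vec, 2, 2*g)[k + 2] + 3*g] >= 8)) and ((not (g + k >= 6 -> 2*g < -3)) -> (vec[1] > 6 and 4*g < 13 and arr[2*g + 2] >= 8))
Before havoc k: forall k_1. (((g + k_1 >= 6 -> 2*g < -3) -> (vec[1] > 6 and 6*store(vec, 2, 2*g)[k_1 + 2] + 6*g < 17 and arr[3*store(vec, 2, 2*g)[k_1 + 2] + 3*g] >= 8)) and ((not (g + k_1 >= 6 -> 2*g < -3)) -> (vec[1] > 6 and 4*g < 13 and arr[2*g + 2] >= 8)))
Answer: WP = forall k_1. (((g + k_1 >= 6 -> 2*g < -3) -> (vec[1] > 6 and 6*store(vec, 2, 2*g)[k_1 + 2] + 6*g < 17 and arr[3*store(vec, 2, 2*g)[k_1 + 2] + 3*g] >= 8)) and ((not (g + k_1 >= 6 -> 2*g < -3)) -> (vec[1] > 6 and 4*g < 13 and arr[2*g + 2] >= 8)))


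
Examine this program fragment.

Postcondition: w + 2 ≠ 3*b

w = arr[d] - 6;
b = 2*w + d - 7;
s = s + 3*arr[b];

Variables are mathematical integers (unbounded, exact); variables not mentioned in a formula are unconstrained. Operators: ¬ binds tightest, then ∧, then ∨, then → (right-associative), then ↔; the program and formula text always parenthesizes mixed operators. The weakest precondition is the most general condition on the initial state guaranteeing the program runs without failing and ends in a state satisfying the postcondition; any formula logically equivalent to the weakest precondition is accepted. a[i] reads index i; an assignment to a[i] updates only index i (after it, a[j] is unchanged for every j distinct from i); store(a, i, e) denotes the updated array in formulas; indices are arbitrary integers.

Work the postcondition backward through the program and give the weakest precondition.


Working backward. After the program, the postcondition w + 2 ≠ 3*b must hold; in canonical form it is w ≠ 3*b - 2.
Before s := s + 3*arr[b]: w ≠ 3*b - 2
Before b := 2*w + d - 7: 3*d + 5*w ≠ 23
Before w := arr[d] - 6: 5*arr[d] + 3*d ≠ 53
Answer: WP = 5*arr[d] + 3*d ≠ 53


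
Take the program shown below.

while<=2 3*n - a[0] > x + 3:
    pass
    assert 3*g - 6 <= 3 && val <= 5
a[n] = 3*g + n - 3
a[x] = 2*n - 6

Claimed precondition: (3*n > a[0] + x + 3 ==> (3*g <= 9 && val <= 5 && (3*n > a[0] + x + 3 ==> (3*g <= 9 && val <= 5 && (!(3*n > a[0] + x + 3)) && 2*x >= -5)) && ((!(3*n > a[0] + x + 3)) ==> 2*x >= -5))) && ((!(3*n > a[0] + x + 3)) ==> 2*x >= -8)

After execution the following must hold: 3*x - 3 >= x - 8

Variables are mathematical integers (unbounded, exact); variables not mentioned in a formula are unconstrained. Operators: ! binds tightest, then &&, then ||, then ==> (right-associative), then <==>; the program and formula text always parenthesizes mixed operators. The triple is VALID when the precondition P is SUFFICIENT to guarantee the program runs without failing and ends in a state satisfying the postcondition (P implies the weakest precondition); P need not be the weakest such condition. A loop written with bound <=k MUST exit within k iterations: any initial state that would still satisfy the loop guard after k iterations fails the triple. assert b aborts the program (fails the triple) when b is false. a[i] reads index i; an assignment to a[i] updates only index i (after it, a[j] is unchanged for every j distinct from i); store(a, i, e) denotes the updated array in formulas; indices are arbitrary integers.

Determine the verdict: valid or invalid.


Working backward. After the program, the postcondition 3*x - 3 >= x - 8 must hold; in canonical form it is 2*x >= -5.
Before a[x] := 2*n - 6: 2*x >= -5
Before a[n] := 3*g + n - 3: 2*x >= -5
Before the loop (bound <=2), unroll the exhaustion recursion (WP_0 = exit-now case; WP_j = one more guarded iteration, up to j = 2):
  WP_0: (!(3*n > a[0] + x + 3)) && 2*x >= -5
  WP_1: (3*n > a[0] + x + 3 ==> (3*g <= 9 && val <= 5 && (!(3*n > a[0] + x + 3)) && 2*x >= -5)) && ((!(3*n > a[0] + x + 3)) ==> 2*x >= -5)
  WP_2: (3*n > a[0] + x + 3 ==> (3*g <= 9 && val <= 5 && (3*n > a[0] + x + 3 ==> (3*g <= 9 && val <= 5 && (!(3*n > a[0] + x + 3)) && 2*x >= -5)) && ((!(3*n > a[0] + x + 3)) ==> 2*x >= -5))) && ((!(3*n > a[0] + x + 3)) ==> 2*x >= -5)
So before the loop: (3*n > a[0] + x + 3 ==> (3*g <= 9 && val <= 5 && (3*n > a[0] + x + 3 ==> (3*g <= 9 && val <= 5 && (!(3*n > a[0] + x + 3)) && 2*x >= -5)) && ((!(3*n > a[0] + x + 3)) ==> 2*x >= -5))) && ((!(3*n > a[0] + x + 3)) ==> 2*x >= -5)
The weakest precondition is (3*n > a[0] + x + 3 ==> (3*g <= 9 && val <= 5 && (3*n > a[0] + x + 3 ==> (3*g <= 9 && val <= 5 && (!(3*n > a[0] + x + 3)) && 2*x >= -5)) && ((!(3*n > a[0] + x + 3)) ==> 2*x >= -5))) && ((!(3*n > a[0] + x + 3)) ==> 2*x >= -5).
Check whether (3*n > a[0] + x + 3 ==> (3*g <= 9 && val <= 5 && (3*n > a[0] + x + 3 ==> (3*g <= 9 && val <= 5 && (!(3*n > a[0] + x + 3)) && 2*x >= -5)) && ((!(3*n > a[0] + x + 3)) ==> 2*x >= -5))) && ((!(3*n > a[0] + x + 3)) ==> 2*x >= -8) implies it.
Countermodel: at the initial state a = {[0] = 0, elsewhere 0}, g = 0, n = 0, val = 0, x = -3, the precondition holds but the weakest precondition fails.
Answer: invalid


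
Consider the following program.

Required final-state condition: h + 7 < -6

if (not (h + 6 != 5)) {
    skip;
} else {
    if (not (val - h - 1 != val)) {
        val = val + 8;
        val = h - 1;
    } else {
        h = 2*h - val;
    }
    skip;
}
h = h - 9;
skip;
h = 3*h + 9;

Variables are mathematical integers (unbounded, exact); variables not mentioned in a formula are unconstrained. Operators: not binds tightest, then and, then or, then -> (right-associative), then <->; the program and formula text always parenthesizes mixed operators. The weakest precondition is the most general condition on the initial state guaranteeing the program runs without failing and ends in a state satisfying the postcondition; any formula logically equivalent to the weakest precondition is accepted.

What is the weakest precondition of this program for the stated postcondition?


Working backward. After the program, the postcondition h + 7 < -6 must hold; in canonical form it is h < -13.
Before h := 3*h + 9: 3*h < -22
Before skip: 3*h < -22
Before h := h - 9: 3*h < 5
Then branch requires 3*h < 5; else branch requires ((not (h != -1)) -> 3*h < 5) and (h != -1 -> 6*h < 3*val + 5).
Before the if: ((not (h != -1)) -> 3*h < 5) and (h != -1 -> (((not (h != -1)) -> 3*h < 5) and (h != -1 -> 6*h < 3*val + 5)))
Answer: WP = ((not (h != -1)) -> 3*h < 5) and (h != -1 -> (((not (h != -1)) -> 3*h < 5) and (h != -1 -> 6*h < 3*val + 5)))


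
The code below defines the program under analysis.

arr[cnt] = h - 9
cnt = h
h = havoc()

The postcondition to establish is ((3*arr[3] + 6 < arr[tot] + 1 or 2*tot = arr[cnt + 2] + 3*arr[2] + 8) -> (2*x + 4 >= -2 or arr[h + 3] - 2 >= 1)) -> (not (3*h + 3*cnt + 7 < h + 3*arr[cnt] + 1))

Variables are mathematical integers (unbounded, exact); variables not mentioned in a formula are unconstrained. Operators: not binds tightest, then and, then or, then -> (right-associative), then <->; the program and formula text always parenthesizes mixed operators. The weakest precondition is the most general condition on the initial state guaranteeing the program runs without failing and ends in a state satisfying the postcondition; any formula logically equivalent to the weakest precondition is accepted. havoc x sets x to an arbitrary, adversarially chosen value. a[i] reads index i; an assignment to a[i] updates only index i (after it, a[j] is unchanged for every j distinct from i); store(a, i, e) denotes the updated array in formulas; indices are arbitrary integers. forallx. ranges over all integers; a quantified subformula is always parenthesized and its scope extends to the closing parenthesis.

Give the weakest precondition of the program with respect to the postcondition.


Working backward. After the program, the postcondition ((3*arr[3] + 6 < arr[tot] + 1 or 2*tot = arr[cnt + 2] + 3*arr[2] + 8) -> (2*x + 4 >= -2 or arr[h + 3] - 2 >= 1)) -> (not (3*h + 3*cnt + 7 < h + 3*arr[cnt] + 1)) must hold; in canonical form it is ((3*arr[3] < arr[tot] - 5 or 2*tot = arr[cnt + 2] + 3*arr[2] + 8) -> (2*x >= -6 or arr[h + 3] >= 3)) -> (not (3*cnt + 2*h < 3*arr[cnt] - 6)).
Before havoc h: forall h_1. (((3*arr[3] < arr[tot] - 5 or 2*tot = arr[cnt + 2] + 3*arr[2] + 8) -> (2*x >= -6 or arr[h_1 + 3] >= 3)) -> (not (3*cnt + 2*h_1 < 3*arr[cnt] - 6)))
Before cnt := h: forall h_1. (((3*arr[3] < arr[tot] - 5 or 2*tot = arr[h + 2] + 3*arr[2] + 8) -> (2*x >= -6 or arr[h_1 + 3] >= 3)) -> (not (3*h + 2*h_1 < 3*arr[h] - 6)))
Before arr[cnt] := h - 9: forall h_1. (((3*store(arr, cnt, h - 9)[3] < store(arr, cnt, h - 9)[tot] - 5 or 2*tot = store(arr, cnt, h - 9)[h + 2] + 3*store(arr, cnt, h - 9)[2] + 8) -> (2*x >= -6 or store(arr, cnt, h - 9)[h_1 + 3] >= 3)) -> (not (3*h + 2*h_1 < 3*store(arr, cnt, h - 9)[h] - 6)))
Answer: WP = forall h_1. (((3*store(arr, cnt, h - 9)[3] < store(arr, cnt, h - 9)[tot] - 5 or 2*tot = store(arr, cnt, h - 9)[h + 2] + 3*store(arr, cnt, h - 9)[2] + 8) -> (2*x >= -6 or store(arr, cnt, h - 9)[h_1 + 3] >= 3)) -> (not (3*h + 2*h_1 < 3*store(arr, cnt, h - 9)[h] - 6)))


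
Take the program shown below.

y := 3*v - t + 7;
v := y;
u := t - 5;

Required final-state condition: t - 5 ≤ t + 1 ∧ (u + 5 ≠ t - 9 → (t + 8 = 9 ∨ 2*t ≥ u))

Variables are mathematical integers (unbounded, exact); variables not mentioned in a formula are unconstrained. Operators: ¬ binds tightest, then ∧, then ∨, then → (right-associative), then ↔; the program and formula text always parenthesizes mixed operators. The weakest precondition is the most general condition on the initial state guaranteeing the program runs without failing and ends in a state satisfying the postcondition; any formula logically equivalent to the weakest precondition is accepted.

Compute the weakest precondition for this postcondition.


Working backward. After the program, the postcondition t - 5 ≤ t + 1 ∧ (u + 5 ≠ t - 9 → (t + 8 = 9 ∨ 2*t ≥ u)) must hold; in canonical form it is u ≠ t - 14 → (t = 1 ∨ 2*t ≥ u).
Before u := t - 5: t = 1 ∨ t ≥ -5
Before v := y: t = 1 ∨ t ≥ -5
Before y := 3*v - t + 7: t = 1 ∨ t ≥ -5
Answer: WP = t = 1 ∨ t ≥ -5


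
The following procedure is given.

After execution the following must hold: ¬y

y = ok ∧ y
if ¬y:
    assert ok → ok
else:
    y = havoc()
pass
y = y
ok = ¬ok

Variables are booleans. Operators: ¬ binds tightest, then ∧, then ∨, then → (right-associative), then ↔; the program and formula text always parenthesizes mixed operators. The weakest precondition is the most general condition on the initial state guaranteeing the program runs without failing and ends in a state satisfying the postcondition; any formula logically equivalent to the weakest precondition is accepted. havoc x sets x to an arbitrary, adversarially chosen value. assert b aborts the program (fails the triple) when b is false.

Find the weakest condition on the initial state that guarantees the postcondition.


Working backward. After the program, ¬y must hold.
Before ok := ¬ok: ¬y
Before y := y: ¬y
Before skip: ¬y
Then branch requires ¬y; else branch requires false.
Before the if: ¬y
Before y := ok ∧ y: ¬(ok ∧ y)
Answer: WP = ¬(ok ∧ y)


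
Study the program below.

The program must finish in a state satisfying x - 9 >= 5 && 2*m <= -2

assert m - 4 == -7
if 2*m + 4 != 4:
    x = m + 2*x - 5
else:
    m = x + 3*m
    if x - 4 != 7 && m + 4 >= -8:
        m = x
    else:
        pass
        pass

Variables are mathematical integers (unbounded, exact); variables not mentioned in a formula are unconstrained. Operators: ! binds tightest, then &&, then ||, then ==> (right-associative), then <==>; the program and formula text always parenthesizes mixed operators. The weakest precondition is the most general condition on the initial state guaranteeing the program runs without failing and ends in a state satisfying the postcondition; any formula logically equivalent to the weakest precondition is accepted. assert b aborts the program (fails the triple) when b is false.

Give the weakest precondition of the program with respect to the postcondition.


Working backward. After the program, the postcondition x - 9 >= 5 && 2*m <= -2 must hold; in canonical form it is x >= 14 && 2*m <= -2.
Then branch requires m + 2*x >= 19 && 2*m <= -2; else branch requires ((x != 11 && 3*m + x >= -12) ==> (x >= 14 && 2*x <= -2)) && ((!(x != 11 && 3*m + x >= -12)) ==> (x >= 14 && 6*m + 2*x <= -2)).
Before the if: (2*m != 0 ==> (m + 2*x >= 19 && 2*m <= -2)) && ((!(2*m != 0)) ==> (((x != 11 && 3*m + x >= -12) ==> (x >= 14 && 2*x <= -2)) && ((!(x != 11 && 3*m + x >= -12)) ==> (x >= 14 && 6*m + 2*x <= -2))))
Before assert m - 4 == -7: m == -3 && (2*m != 0 ==> (m + 2*x >= 19 && 2*m <= -2)) && ((!(2*m != 0)) ==> (((x != 11 && 3*m + x >= -12) ==> (x >= 14 && 2*x <= -2)) && ((!(x != 11 && 3*m + x >= -12)) ==> (x >= 14 && 6*m + 2*x <= -2))))
Answer: WP = m == -3 && (2*m != 0 ==> (m + 2*x >= 19 && 2*m <= -2)) && ((!(2*m != 0)) ==> (((x != 11 && 3*m + x >= -12) ==> (x >= 14 && 2*x <= -2)) && ((!(x != 11 && 3*m + x >= -12)) ==> (x >= 14 && 6*m + 2*x <= -2))))


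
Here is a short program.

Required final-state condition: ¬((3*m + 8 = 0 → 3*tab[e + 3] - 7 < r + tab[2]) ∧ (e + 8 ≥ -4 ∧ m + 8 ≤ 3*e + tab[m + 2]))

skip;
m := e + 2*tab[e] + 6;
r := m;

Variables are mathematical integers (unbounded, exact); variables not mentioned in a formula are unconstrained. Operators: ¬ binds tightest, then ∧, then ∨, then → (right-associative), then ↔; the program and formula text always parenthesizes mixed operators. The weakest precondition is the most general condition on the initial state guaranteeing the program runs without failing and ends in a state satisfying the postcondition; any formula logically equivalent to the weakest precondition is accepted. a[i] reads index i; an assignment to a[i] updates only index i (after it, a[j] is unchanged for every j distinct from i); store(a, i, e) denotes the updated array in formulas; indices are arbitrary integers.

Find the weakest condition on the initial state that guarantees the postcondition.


Working backward. After the program, the postcondition ¬((3*m + 8 = 0 → 3*tab[e + 3] - 7 < r + tab[2]) ∧ (e + 8 ≥ -4 ∧ m + 8 ≤ 3*e + tab[m + 2])) must hold; in canonical form it is ¬((3*m = -8 → 3*tab[e + 3] < tab[2] + r + 7) ∧ e ≥ -12 ∧ m ≤ tab[m + 2] + 3*e - 8).
Before r := m: ¬((3*m = -8 → 3*tab[e + 3] < tab[2] + m + 7) ∧ e ≥ -12 ∧ m ≤ tab[m + 2] + 3*e - 8)
Before m := e + 2*tab[e] + 6: ¬((6*tab[e] + 3*e = -26 → 3*tab[e + 3] < tab[2] + 2*tab[e] + e + 13) ∧ e ≥ -12 ∧ 2*tab[e] ≤ tab[2*tab[e] + e + 8] + 2*e - 14)
Before skip: ¬((6*tab[e] + 3*e = -26 → 3*tab[e + 3] < tab[2] + 2*tab[e] + e + 13) ∧ e ≥ -12 ∧ 2*tab[e] ≤ tab[2*tab[e] + e + 8] + 2*e - 14)
Answer: WP = ¬((6*tab[e] + 3*e = -26 → 3*tab[e + 3] < tab[2] + 2*tab[e] + e + 13) ∧ e ≥ -12 ∧ 2*tab[e] ≤ tab[2*tab[e] + e + 8] + 2*e - 14)


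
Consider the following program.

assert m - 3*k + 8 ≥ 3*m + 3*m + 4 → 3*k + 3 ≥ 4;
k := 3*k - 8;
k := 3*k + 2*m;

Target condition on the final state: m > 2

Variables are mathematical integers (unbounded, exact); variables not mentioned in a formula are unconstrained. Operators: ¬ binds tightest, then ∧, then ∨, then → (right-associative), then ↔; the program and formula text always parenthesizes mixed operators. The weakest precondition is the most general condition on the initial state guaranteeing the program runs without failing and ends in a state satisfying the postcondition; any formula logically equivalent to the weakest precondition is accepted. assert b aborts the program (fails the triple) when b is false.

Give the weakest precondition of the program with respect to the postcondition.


Working backward. After the program, m > 2 must hold.
Before k := 3*k + 2*m: m > 2
Before k := 3*k - 8: m > 2
Before assert m - 3*k + 8 ≥ 3*m + 3*m + 4 → 3*k + 3 ≥ 4: (3*k + 5*m ≤ 4 → 3*k ≥ 1) ∧ m > 2
Answer: WP = (3*k + 5*m ≤ 4 → 3*k ≥ 1) ∧ m > 2


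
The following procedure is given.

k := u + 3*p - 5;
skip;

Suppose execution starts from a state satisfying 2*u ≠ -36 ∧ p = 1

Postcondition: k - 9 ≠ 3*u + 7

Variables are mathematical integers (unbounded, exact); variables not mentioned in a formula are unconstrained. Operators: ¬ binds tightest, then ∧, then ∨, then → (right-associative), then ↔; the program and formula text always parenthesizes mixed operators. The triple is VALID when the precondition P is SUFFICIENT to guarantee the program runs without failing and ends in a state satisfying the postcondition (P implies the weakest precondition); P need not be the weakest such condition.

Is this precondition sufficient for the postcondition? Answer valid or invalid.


Working backward. After the program, the postcondition k - 9 ≠ 3*u + 7 must hold; in canonical form it is k ≠ 3*u + 16.
Before skip: k ≠ 3*u + 16
Before k := u + 3*p - 5: 3*p ≠ 2*u + 21
The weakest precondition is 3*p ≠ 2*u + 21.
Check whether 2*u ≠ -36 ∧ p = 1 implies it.
Countermodel: at the initial state p = 1, u = -9, the precondition holds but the weakest precondition fails.
Answer: invalid


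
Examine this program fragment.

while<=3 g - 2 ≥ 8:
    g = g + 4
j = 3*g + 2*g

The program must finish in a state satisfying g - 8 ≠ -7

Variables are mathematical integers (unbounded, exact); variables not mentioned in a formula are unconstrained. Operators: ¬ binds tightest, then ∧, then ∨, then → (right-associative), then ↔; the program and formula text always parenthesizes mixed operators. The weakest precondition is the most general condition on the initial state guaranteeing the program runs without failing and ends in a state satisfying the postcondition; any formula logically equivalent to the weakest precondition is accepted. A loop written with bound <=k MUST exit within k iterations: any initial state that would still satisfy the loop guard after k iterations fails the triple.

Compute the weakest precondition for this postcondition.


Working backward. After the program, the postcondition g - 8 ≠ -7 must hold; in canonical form it is g ≠ 1.
Before j := 3*g + 2*g: g ≠ 1
Before the loop (bound <=3), unroll the exhaustion recursion (WP_0 = exit-now case; WP_j = one more guarded iteration, up to j = 3):
  WP_0: (¬(g ≥ 10)) ∧ g ≠ 1
  WP_1: (g ≥ 10 → ((¬(g ≥ 6)) ∧ g ≠ -3)) ∧ ((¬(g ≥ 10)) → g ≠ 1)
  WP_2: (g ≥ 10 → ((g ≥ 6 → ((¬(g ≥ 2)) ∧ g ≠ -7)) ∧ ((¬(g ≥ 6)) → g ≠ -3))) ∧ ((¬(g ≥ 10)) → g ≠ 1)
  WP_3: (g ≥ 10 → ((g ≥ 6 → ((g ≥ 2 → ((¬(g ≥ -2)) ∧ g ≠ -11)) ∧ ((¬(g ≥ 2)) → g ≠ -7))) ∧ ((¬(g ≥ 6)) → g ≠ -3))) ∧ ((¬(g ≥ 10)) → g ≠ 1)
So before the loop: (g ≥ 10 → ((g ≥ 6 → ((g ≥ 2 → ((¬(g ≥ -2)) ∧ g ≠ -11)) ∧ ((¬(g ≥ 2)) → g ≠ -7))) ∧ ((¬(g ≥ 6)) → g ≠ -3))) ∧ ((¬(g ≥ 10)) → g ≠ 1)
Answer: WP = (g ≥ 10 → ((g ≥ 6 → ((g ≥ 2 → ((¬(g ≥ -2)) ∧ g ≠ -11)) ∧ ((¬(g ≥ 2)) → g ≠ -7))) ∧ ((¬(g ≥ 6)) → g ≠ -3))) ∧ ((¬(g ≥ 10)) → g ≠ 1)


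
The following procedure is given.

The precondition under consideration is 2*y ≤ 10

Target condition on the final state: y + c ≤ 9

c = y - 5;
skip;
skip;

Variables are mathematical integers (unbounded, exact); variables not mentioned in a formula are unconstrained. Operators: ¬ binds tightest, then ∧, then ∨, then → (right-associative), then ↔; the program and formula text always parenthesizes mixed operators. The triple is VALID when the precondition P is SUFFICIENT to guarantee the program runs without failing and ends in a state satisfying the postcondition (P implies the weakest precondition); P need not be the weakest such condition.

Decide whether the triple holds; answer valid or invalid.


Working backward. After the program, the postcondition y + c ≤ 9 must hold; in canonical form it is c + y ≤ 9.
Before skip: c + y ≤ 9
Before skip: c + y ≤ 9
Before c := y - 5: 2*y ≤ 14
The weakest precondition is 2*y ≤ 14.
Check whether 2*y ≤ 10 implies it.
Every state satisfying the precondition satisfies the weakest precondition: the implication holds.
Answer: valid


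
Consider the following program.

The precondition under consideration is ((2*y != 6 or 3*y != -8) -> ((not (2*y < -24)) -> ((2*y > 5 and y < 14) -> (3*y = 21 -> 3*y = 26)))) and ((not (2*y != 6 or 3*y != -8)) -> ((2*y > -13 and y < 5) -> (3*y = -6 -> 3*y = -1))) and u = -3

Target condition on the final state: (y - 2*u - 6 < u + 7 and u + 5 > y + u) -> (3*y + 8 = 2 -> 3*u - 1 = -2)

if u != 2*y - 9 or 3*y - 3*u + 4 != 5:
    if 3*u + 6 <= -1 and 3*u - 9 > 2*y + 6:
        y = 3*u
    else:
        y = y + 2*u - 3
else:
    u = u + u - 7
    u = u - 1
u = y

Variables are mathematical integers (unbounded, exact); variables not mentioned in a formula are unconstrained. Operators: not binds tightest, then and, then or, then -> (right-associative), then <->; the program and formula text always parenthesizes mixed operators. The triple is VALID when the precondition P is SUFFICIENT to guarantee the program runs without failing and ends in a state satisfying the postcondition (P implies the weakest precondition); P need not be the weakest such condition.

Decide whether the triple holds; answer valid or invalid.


Working backward. After the program, the postcondition (y - 2*u - 6 < u + 7 and u + 5 > y + u) -> (3*y + 8 = 2 -> 3*u - 1 = -2) must hold; in canonical form it is (y < 3*u + 13 and y < 5) -> (3*y = -6 -> 3*u = -1).
Before u := y: (2*y > -13 and y < 5) -> (3*y = -6 -> 3*y = -1)
Then branch requires ((3*u <= -7 and 3*u > 2*y + 15) -> ((6*u > -13 and 3*u < 5) -> (9*u = -6 -> 9*u = -1))) and ((not (3*u <= -7 and 3*u > 2*y + 15)) -> ((4*u + 2*y > -7 and 2*u + y < 8) -> (6*u + 3*y = 3 -> 6*u + 3*y = 8))); else branch requires (2*y > -13 and y < 5) -> (3*y = -6 -> 3*y = -1).
Before the if: ((u != 2*y - 9 or 3*y != 3*u + 1) -> (((3*u <= -7 and 3*u > 2*y + 15) -> ((6*u > -13 and 3*u < 5) -> (9*u = -6 -> 9*u = -1))) and ((not (3*u <= -7 and 3*u > 2*y + 15)) -> ((4*u + 2*y > -7 and 2*u + y < 8) -> (6*u + 3*y = 3 -> 6*u + 3*y = 8))))) and ((not (u != 2*y - 9 or 3*y != 3*u + 1)) -> ((2*y > -13 and y < 5) -> (3*y = -6 -> 3*y = -1)))
The weakest precondition is ((u != 2*y - 9 or 3*y != 3*u + 1) -> (((3*u <= -7 and 3*u > 2*y + 15) -> ((6*u > -13 and 3*u < 5) -> (9*u = -6 -> 9*u = -1))) and ((not (3*u <= -7 and 3*u > 2*y + 15)) -> ((4*u + 2*y > -7 and 2*u + y < 8) -> (6*u + 3*y = 3 -> 6*u + 3*y = 8))))) and ((not (u != 2*y - 9 or 3*y != 3*u + 1)) -> ((2*y > -13 and y < 5) -> (3*y = -6 -> 3*y = -1))).
Check whether ((2*y != 6 or 3*y != -8) -> ((not (2*y < -24)) -> ((2*y > 5 and y < 14) -> (3*y = 21 -> 3*y = 26)))) and ((not (2*y != 6 or 3*y != -8)) -> ((2*y > -13 and y < 5) -> (3*y = -6 -> 3*y = -1))) and u = -3 implies it.
Every state satisfying the precondition satisfies the weakest precondition: the implication holds.
Answer: valid


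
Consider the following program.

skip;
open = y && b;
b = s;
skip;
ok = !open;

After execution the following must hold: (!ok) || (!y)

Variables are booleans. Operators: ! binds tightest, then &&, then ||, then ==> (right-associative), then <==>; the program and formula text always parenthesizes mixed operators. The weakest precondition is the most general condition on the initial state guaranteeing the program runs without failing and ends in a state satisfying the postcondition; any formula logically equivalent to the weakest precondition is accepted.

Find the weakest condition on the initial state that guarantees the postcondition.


Working backward. After the program, (!ok) || (!y) must hold.
Before ok := !open: open || (!y)
Before skip: open || (!y)
Before b := s: open || (!y)
Before open := y && b: (y && b) || (!y)
Before skip: (y && b) || (!y)
Answer: WP = (y && b) || (!y)


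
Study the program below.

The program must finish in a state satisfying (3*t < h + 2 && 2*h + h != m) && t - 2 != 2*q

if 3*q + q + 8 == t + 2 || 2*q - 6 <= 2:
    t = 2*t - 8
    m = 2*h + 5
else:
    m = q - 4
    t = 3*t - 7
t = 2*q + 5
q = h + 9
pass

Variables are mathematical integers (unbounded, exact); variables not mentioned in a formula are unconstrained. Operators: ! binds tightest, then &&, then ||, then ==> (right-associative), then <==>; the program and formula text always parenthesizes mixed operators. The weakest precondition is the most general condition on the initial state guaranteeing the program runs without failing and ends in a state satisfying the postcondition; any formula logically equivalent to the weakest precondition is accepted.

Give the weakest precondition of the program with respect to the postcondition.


Working backward. After the program, the postcondition (3*t < h + 2 && 2*h + h != m) && t - 2 != 2*q must hold; in canonical form it is 3*t < h + 2 && 3*h != m && t != 2*q + 2.
Before skip: 3*t < h + 2 && 3*h != m && t != 2*q + 2
Before q := h + 9: 3*t < h + 2 && 3*h != m && t != 2*h + 20
Before t := 2*q + 5: 6*q < h - 13 && 3*h != m && 2*q != 2*h + 15
Then branch requires 6*q < h - 13 && h != 5 && 2*q != 2*h + 15; else branch requires 6*q < h - 13 && 3*h != q - 4 && 2*q != 2*h + 15.
Before the if: ((4*q == t - 6 || 2*q <= 8) ==> (6*q < h - 13 && h != 5 && 2*q != 2*h + 15)) && ((!(4*q == t - 6 || 2*q <= 8)) ==> (6*q < h - 13 && 3*h != q - 4 && 2*q != 2*h + 15))
Answer: WP = ((4*q == t - 6 || 2*q <= 8) ==> (6*q < h - 13 && h != 5 && 2*q != 2*h + 15)) && ((!(4*q == t - 6 || 2*q <= 8)) ==> (6*q < h - 13 && 3*h != q - 4 && 2*q != 2*h + 15))


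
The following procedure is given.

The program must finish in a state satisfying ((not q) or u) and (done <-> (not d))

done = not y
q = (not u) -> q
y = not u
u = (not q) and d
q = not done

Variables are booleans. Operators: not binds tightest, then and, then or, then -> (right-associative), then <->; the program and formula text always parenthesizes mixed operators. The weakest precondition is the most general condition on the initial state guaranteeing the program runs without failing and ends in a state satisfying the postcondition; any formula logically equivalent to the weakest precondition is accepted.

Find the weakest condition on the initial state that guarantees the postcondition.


Working backward. After the program, ((not q) or u) and (done <-> (not d)) must hold.
Before q := not done: (done or u) and (done <-> (not d))
Before u := (not q) and d: (done or ((not q) and d)) and (done <-> (not d))
Before y := not u: (done or ((not q) and d)) and (done <-> (not d))
Before q := (not u) -> q: (done or ((not ((not u) -> q)) and d)) and (done <-> (not d))
Before done := not y: ((not y) or ((not ((not u) -> q)) and d)) and ((not y) <-> (not d))
Answer: WP = ((not y) or ((not ((not u) -> q)) and d)) and ((not y) <-> (not d))
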